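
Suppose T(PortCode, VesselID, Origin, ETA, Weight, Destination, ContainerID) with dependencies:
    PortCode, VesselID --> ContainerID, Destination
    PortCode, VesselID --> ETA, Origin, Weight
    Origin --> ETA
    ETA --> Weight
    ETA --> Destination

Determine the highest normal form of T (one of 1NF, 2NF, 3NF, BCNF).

2NF

Candidate key: {PortCode, VesselID}. Prime attributes: {PortCode, VesselID}.
Origin --> ETA: {Origin}⁺ = {Destination, ETA, Origin, Weight}, which is not all of the attributes, so the left side is not a superkey — BCNF is violated.
Origin --> ETA determines the non-prime attribute {ETA} from a non-superkey — 3NF is violated.
No proper subset of a key has a non-prime attribute in its closure, so there is no partial dependency; 2NF holds.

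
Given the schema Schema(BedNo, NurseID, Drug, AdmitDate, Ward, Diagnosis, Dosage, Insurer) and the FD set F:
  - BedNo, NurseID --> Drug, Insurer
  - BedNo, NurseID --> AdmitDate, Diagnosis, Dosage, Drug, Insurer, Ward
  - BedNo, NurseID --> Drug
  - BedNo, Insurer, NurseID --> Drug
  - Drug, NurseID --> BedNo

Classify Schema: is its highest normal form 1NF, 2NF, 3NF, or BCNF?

BCNF

Candidate keys: {BedNo, NurseID}, {Drug, NurseID}. Prime attributes: {BedNo, Drug, NurseID}.
Every FD has a superkey on the left, so the relation is in BCNF.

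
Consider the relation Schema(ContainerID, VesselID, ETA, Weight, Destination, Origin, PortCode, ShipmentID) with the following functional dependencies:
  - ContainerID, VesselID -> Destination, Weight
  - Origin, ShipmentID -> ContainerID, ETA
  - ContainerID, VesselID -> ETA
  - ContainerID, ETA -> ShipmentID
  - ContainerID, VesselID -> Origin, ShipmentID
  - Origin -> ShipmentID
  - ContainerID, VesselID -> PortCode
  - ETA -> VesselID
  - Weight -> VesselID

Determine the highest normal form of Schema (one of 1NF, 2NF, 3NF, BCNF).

Candidate keys: {ContainerID, ETA}, {ContainerID, VesselID}, {ContainerID, Weight}, {Origin}. Prime attributes: {ContainerID, ETA, Origin, VesselID, Weight}.
ETA -> VesselID breaks BCNF: {ETA}⁺ = {ETA, VesselID}, so {ETA} is not a superkey.
But every attribute on its right side ({VesselID}) is prime, and the same holds for every other non-superkey FD, so 3NF still holds.

3NF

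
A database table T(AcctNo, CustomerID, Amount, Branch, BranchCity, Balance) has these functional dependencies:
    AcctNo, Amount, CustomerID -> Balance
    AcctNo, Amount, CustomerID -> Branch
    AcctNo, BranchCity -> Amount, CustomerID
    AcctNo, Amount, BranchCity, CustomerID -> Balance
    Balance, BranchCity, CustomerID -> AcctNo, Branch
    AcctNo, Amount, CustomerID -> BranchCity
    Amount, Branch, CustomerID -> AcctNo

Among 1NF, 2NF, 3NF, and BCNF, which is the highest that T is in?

BCNF

Candidate keys: {AcctNo, Amount, CustomerID}, {AcctNo, BranchCity}, {Amount, Branch, CustomerID}, {Balance, BranchCity, CustomerID}. Prime attributes: {AcctNo, Amount, Balance, Branch, BranchCity, CustomerID}.
The left-hand side of every FD is a superkey, so BCNF is satisfied.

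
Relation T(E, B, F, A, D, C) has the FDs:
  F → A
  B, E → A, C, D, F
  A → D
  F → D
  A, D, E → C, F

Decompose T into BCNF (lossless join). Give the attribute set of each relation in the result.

{A, D}; {A, F}; {B, E, F}; {C, E, F}

Candidate key of the original relation: {B, E}.
Within {A, B, C, D, E, F}: {F}⁺ ∩ {A, B, C, D, E, F} = {A, D, F}, not the whole set, so F → A, D violates BCNF; decompose into {A, D, F} and {B, C, E, F}.
Within {A, D, F}: {A}⁺ ∩ {A, D, F} = {A, D}, not the whole set, so A → D violates BCNF; decompose into {A, D} and {A, F}.
{A, D}: every determinant is a superkey — BCNF.
{A, F}: every determinant is a superkey — BCNF.
Within {B, C, E, F}: {E, F}⁺ ∩ {B, C, E, F} = {C, E, F}, not the whole set, so E, F → C violates BCNF; decompose into {C, E, F} and {B, E, F}.
{C, E, F}: every determinant is a superkey — BCNF.
{B, E, F}: every determinant is a superkey — BCNF.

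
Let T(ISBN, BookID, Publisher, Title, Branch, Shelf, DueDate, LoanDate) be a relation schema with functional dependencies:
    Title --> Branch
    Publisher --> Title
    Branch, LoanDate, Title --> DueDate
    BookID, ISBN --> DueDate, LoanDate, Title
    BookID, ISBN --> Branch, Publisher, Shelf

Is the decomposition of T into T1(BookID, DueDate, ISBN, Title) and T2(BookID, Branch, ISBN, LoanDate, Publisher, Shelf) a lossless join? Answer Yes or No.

Common attributes: {BookID, ISBN}; their closure is {BookID, Branch, DueDate, ISBN, LoanDate, Publisher, Shelf, Title}.
Since T1 ⊆ {BookID, Branch, DueDate, ISBN, LoanDate, Publisher, Shelf, Title}, the intersection is a superkey of T1; the decomposition is lossless.

Yes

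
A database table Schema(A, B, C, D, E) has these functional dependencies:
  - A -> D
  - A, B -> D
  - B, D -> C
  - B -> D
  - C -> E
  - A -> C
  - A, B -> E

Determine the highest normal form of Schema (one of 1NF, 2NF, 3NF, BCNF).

1NF

Candidate key: {A, B}. Prime attributes: {A, B}.
For A -> D we have {A}⁺ = {A, C, D, E}; {A} is not a superkey, so BCNF fails.
A -> D has non-prime {D} on the right and a non-superkey on the left, so 3NF fails.
{A} is a proper subset of the key {A, B}, and {A}⁺ contains the non-prime attributes {C, D, E} — a partial dependency, so 2NF is violated.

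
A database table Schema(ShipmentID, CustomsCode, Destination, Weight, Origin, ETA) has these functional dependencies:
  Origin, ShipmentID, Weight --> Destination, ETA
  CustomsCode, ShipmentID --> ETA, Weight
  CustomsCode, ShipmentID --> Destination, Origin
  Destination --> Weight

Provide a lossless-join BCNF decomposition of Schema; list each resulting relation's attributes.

{CustomsCode, Origin, ShipmentID, Weight}; {Destination, ETA, Origin, ShipmentID}; {Destination, Weight}

Candidate key of the original relation: {CustomsCode, ShipmentID}.
{CustomsCode, Destination, ETA, Origin, ShipmentID, Weight}: {Origin, ShipmentID, Weight} determines {Destination, ETA, Origin, ShipmentID, Weight} here but is not a superkey — split on Origin, ShipmentID, Weight --> Destination, ETA, giving {Destination, ETA, Origin, ShipmentID, Weight} and {CustomsCode, Origin, ShipmentID, Weight}.
{Destination, ETA, Origin, ShipmentID, Weight}: {Destination} determines {Destination, Weight} here but is not a superkey — split on Destination --> Weight, giving {Destination, Weight} and {Destination, ETA, Origin, ShipmentID}.
{Destination, Weight} has no BCNF violation.
{Destination, ETA, Origin, ShipmentID} has no BCNF violation.
{CustomsCode, Origin, ShipmentID, Weight} has no BCNF violation.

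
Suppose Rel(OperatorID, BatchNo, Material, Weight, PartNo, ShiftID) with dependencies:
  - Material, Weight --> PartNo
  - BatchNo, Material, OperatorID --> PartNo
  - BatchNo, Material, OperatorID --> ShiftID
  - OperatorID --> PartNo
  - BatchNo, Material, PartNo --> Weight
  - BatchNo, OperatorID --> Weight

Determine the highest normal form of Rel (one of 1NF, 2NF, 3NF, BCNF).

Candidate key: {BatchNo, Material, OperatorID}. Prime attributes: {BatchNo, Material, OperatorID}.
For Material, Weight --> PartNo we have {Material, Weight}⁺ = {Material, PartNo, Weight}; {Material, Weight} is not a superkey, so BCNF fails.
Because {PartNo} is non-prime and the left side of Material, Weight --> PartNo is not a superkey, the relation is not in 3NF.
Since {OperatorID} ⊂ {BatchNo, Material, OperatorID} and {OperatorID}⁺ ⊇ {PartNo} with {PartNo} non-prime, there is a partial dependency; 2NF fails.

1NF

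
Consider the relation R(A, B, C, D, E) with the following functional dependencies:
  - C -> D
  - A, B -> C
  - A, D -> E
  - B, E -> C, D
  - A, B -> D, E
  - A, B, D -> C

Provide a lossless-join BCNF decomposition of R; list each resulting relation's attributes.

Candidate key of the original relation: {A, B}.
{A, B, C, D, E}: {C} determines {C, D} here but is not a superkey — split on C -> D, giving {C, D} and {A, B, C, E}.
{C, D}: every determinant is a superkey — BCNF.
{A, B, C, E}: {B, E} determines {B, C, E} here but is not a superkey — split on B, E -> C, giving {B, C, E} and {A, B, E}.
{B, C, E}: every determinant is a superkey — BCNF.
{A, B, E}: every determinant is a superkey — BCNF.

{A, B, E}; {B, C, E}; {C, D}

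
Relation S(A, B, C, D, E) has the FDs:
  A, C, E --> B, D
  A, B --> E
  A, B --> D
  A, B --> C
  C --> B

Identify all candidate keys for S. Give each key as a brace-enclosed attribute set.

{A} never appears on the right of any FD, so every key must include it.
{A, B} is a candidate key since {A, B}⁺ = {A, B, C, D, E} covers every attribute.
{A, C} is a candidate key since {A, C}⁺ = {A, B, C, D, E} covers every attribute.
These are minimal and exhaustive — every other superkey contains one of them.

{A, B}, {A, C}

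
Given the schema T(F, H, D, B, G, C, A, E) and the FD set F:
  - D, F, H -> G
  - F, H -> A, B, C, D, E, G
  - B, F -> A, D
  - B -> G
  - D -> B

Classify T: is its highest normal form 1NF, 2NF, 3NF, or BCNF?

Candidate key: {F, H}. Prime attributes: {F, H}.
B, F -> A, D breaks BCNF: {B, F}⁺ = {A, B, D, F, G}, so {B, F} is not a superkey.
B, F -> A, D determines the non-prime attributes {A, D} from a non-superkey — 3NF is violated.
No proper subset of a key has a non-prime attribute in its closure, so there is no partial dependency; 2NF holds.

2NF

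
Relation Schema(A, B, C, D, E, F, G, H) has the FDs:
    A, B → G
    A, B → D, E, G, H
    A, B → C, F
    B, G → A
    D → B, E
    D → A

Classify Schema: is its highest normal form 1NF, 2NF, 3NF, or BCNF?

BCNF

Candidate keys: {A, B}, {B, G}, {D}. Prime attributes: {A, B, D, G}.
Each dependency's left side is a superkey — BCNF holds.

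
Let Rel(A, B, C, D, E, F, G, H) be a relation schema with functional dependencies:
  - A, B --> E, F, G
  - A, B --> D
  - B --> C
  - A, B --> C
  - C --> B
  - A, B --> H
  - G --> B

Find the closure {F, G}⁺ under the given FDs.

{B, C, F, G}

Start with {F, G}.
G --> B applies; add {B} → now {B, F, G}.
B --> C applies; add {C} → now {B, C, F, G}.
No further FD applies.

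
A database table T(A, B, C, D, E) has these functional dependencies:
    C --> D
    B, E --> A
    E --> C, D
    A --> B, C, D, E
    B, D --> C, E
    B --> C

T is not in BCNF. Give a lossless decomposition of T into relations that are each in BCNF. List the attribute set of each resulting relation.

Candidate keys of the original relation: {A}, {B}.
In {A, B, C, D, E}, {C} is not a superkey ({C}⁺ restricted to this set is {C, D}), so split on C --> D into {C, D} and {A, B, C, E}.
{C, D} is in BCNF.
In {A, B, C, E}, {E} is not a superkey ({E}⁺ restricted to this set is {C, E}), so split on E --> C into {C, E} and {A, B, E}.
{C, E} is in BCNF.
{A, B, E} is in BCNF.

{A, B, E}; {C, D}; {C, E}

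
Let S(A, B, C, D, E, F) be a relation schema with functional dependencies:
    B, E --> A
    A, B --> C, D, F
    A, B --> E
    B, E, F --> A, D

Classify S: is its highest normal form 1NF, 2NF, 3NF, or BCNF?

Candidate keys: {A, B}, {B, E}. Prime attributes: {A, B, E}.
Each dependency's left side is a superkey — BCNF holds.

BCNF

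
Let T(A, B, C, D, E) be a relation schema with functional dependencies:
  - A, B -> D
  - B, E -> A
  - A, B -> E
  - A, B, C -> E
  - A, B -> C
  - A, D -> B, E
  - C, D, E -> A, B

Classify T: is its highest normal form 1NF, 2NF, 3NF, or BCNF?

Candidate keys: {A, B}, {A, D}, {B, E}, {C, D, E}. Prime attributes: {A, B, C, D, E}.
Each dependency's left side is a superkey — BCNF holds.

BCNF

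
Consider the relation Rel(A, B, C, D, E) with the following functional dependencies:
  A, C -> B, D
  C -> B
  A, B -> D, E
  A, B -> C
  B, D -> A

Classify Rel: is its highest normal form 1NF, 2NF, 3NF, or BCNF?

3NF

Candidate keys: {A, B}, {A, C}, {B, D}, {C, D}. Prime attributes: {A, B, C, D}.
C -> B: {C}⁺ = {B, C}, which is not all of the attributes, so the left side is not a superkey — BCNF is violated.
But every attribute on its right side ({B}) is prime, and the same holds for every other non-superkey FD, so 3NF still holds.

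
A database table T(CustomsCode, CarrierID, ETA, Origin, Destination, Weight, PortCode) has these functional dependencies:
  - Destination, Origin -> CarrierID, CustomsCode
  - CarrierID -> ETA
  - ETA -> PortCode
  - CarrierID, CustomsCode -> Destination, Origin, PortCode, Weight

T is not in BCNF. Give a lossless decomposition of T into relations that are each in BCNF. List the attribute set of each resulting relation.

Candidate keys of the original relation: {CarrierID, CustomsCode}, {Destination, Origin}.
In {CarrierID, CustomsCode, Destination, ETA, Origin, PortCode, Weight}, {CarrierID} is not a superkey ({CarrierID}⁺ restricted to this set is {CarrierID, ETA, PortCode}), so split on CarrierID -> ETA, PortCode into {CarrierID, ETA, PortCode} and {CarrierID, CustomsCode, Destination, Origin, Weight}.
In {CarrierID, ETA, PortCode}, {ETA} is not a superkey ({ETA}⁺ restricted to this set is {ETA, PortCode}), so split on ETA -> PortCode into {ETA, PortCode} and {CarrierID, ETA}.
{ETA, PortCode} is in BCNF.
{CarrierID, ETA} is in BCNF.
{CarrierID, CustomsCode, Destination, Origin, Weight} is in BCNF.

{CarrierID, CustomsCode, Destination, Origin, Weight}; {CarrierID, ETA}; {ETA, PortCode}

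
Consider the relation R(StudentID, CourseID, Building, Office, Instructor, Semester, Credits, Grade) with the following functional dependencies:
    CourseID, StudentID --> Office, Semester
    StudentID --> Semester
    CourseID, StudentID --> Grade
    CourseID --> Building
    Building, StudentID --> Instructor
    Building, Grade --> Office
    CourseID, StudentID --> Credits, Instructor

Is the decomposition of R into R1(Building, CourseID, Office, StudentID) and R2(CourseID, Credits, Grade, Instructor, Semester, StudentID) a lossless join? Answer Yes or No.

Yes

Common attributes: {CourseID, StudentID}; their closure is {Building, CourseID, Credits, Grade, Instructor, Office, Semester, StudentID}.
Since R1 ⊆ {Building, CourseID, Credits, Grade, Instructor, Office, Semester, StudentID}, the intersection is a superkey of R1; the decomposition is lossless.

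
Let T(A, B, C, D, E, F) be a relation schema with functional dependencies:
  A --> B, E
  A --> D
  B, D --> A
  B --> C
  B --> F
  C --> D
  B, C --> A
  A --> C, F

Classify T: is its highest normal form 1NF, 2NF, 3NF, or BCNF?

2NF

Candidate keys: {A}, {B}. Prime attributes: {A, B}.
For C --> D we have {C}⁺ = {C, D}; {C} is not a superkey, so BCNF fails.
C --> D has non-prime {D} on the right and a non-superkey on the left, so 3NF fails.
All keys have size 1, which rules out partial dependencies — 2NF is satisfied.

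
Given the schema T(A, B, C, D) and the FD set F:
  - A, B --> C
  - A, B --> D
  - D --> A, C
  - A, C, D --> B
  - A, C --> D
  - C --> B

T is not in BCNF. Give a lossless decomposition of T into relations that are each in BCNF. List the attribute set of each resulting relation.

{A, C, D}; {B, C}

Candidate keys of the original relation: {A, B}, {A, C}, {D}.
{A, B, C, D}: {C} determines {B, C} here but is not a superkey — split on C --> B, giving {B, C} and {A, C, D}.
{B, C} has no BCNF violation.
{A, C, D} has no BCNF violation.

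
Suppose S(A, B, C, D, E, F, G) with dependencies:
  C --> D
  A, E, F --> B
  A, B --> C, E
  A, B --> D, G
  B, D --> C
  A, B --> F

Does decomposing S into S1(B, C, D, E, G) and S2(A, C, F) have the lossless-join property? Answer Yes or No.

S1 ∩ S2 = {C}; its closure under F is {C, D}.
The closure covers neither S1 nor S2 entirely; the join is not lossless.

No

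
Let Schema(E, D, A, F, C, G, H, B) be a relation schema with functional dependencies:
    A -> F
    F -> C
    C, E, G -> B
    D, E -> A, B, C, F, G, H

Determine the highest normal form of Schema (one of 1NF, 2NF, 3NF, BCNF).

Candidate key: {D, E}. Prime attributes: {D, E}.
A -> F breaks BCNF: {A}⁺ = {A, C, F}, so {A} is not a superkey.
A -> F has non-prime {F} on the right and a non-superkey on the left, so 3NF fails.
No non-prime attribute depends on a proper subset of any candidate key, so 2NF holds.

2NF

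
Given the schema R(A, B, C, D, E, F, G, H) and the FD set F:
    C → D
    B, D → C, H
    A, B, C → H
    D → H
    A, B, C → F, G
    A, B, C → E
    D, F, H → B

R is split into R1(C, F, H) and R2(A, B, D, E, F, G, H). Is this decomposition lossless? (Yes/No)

Common attributes: {F, H}; their closure is {F, H}.
R1 ⊄ {F, H} and R2 ⊄ {F, H}, so the split is lossy.

No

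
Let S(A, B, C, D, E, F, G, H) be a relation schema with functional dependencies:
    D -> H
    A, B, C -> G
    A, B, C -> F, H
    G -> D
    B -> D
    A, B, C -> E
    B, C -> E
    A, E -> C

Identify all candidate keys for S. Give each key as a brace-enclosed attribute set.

{A, B} never appear on the right of any FD, so every key must include all of them.
{A, B, C} is a candidate key since {A, B, C}⁺ = {A, B, C, D, E, F, G, H} covers every attribute.
{A, B, E} is a candidate key since {A, B, E}⁺ = {A, B, C, D, E, F, G, H} covers every attribute.
These are minimal and exhaustive — every other superkey contains one of them.

{A, B, C}, {A, B, E}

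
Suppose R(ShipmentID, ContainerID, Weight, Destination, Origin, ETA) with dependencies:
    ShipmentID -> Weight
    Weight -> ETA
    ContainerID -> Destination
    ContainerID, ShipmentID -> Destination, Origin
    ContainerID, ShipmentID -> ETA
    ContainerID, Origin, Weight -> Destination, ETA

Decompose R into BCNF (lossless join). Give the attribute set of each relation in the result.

{ContainerID, Destination}; {ContainerID, Origin, ShipmentID}; {ETA, Weight}; {ShipmentID, Weight}

Candidate key of the original relation: {ContainerID, ShipmentID}.
Within {ContainerID, Destination, ETA, Origin, ShipmentID, Weight}: {ShipmentID}⁺ ∩ {ContainerID, Destination, ETA, Origin, ShipmentID, Weight} = {ETA, ShipmentID, Weight}, not the whole set, so ShipmentID -> ETA, Weight violates BCNF; decompose into {ETA, ShipmentID, Weight} and {ContainerID, Destination, Origin, ShipmentID}.
Within {ETA, ShipmentID, Weight}: {Weight}⁺ ∩ {ETA, ShipmentID, Weight} = {ETA, Weight}, not the whole set, so Weight -> ETA violates BCNF; decompose into {ETA, Weight} and {ShipmentID, Weight}.
{ETA, Weight} has no BCNF violation.
{ShipmentID, Weight} has no BCNF violation.
Within {ContainerID, Destination, Origin, ShipmentID}: {ContainerID}⁺ ∩ {ContainerID, Destination, Origin, ShipmentID} = {ContainerID, Destination}, not the whole set, so ContainerID -> Destination violates BCNF; decompose into {ContainerID, Destination} and {ContainerID, Origin, ShipmentID}.
{ContainerID, Destination} has no BCNF violation.
{ContainerID, Origin, ShipmentID} has no BCNF violation.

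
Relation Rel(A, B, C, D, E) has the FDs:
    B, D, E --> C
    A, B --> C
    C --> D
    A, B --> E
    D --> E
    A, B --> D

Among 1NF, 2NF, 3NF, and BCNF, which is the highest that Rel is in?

2NF

Candidate key: {A, B}. Prime attributes: {A, B}.
B, D, E --> C: {B, D, E}⁺ = {B, C, D, E}, which is not all of the attributes, so the left side is not a superkey — BCNF is violated.
B, D, E --> C has non-prime {C} on the right and a non-superkey on the left, so 3NF fails.
No non-prime attribute depends on a proper subset of any candidate key, so 2NF holds.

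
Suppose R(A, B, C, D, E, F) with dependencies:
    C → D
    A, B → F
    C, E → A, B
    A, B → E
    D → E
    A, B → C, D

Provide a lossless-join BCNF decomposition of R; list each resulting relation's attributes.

{A, B, C, D, F}; {D, E}

Candidate keys of the original relation: {A, B}, {C}.
{A, B, C, D, E, F}: {D} determines {D, E} here but is not a superkey — split on D → E, giving {D, E} and {A, B, C, D, F}.
{D, E} is in BCNF.
{A, B, C, D, F} is in BCNF.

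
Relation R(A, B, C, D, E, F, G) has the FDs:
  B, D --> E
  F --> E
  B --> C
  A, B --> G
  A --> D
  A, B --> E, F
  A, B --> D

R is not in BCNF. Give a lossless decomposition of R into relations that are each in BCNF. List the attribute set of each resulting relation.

Candidate key of the original relation: {A, B}.
In {A, B, C, D, E, F, G}, {B, D} is not a superkey ({B, D}⁺ restricted to this set is {B, C, D, E}), so split on B, D --> C, E into {B, C, D, E} and {A, B, D, F, G}.
In {B, C, D, E}, {B} is not a superkey ({B}⁺ restricted to this set is {B, C}), so split on B --> C into {B, C} and {B, D, E}.
{B, C} is in BCNF.
{B, D, E} is in BCNF.
In {A, B, D, F, G}, {A} is not a superkey ({A}⁺ restricted to this set is {A, D}), so split on A --> D into {A, D} and {A, B, F, G}.
{A, D} is in BCNF.
{A, B, F, G} is in BCNF.

{A, B, F, G}; {A, D}; {B, C}; {B, D, E}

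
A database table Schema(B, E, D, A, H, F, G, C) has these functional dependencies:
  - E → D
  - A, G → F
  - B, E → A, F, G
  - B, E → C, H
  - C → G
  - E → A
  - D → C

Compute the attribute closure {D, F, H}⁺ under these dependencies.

{C, D, F, G, H}

Start with {D, F, H}.
D → C applies; add {C} → now {C, D, F, H}.
C → G applies; add {G} → now {C, D, F, G, H}.
No further FD applies.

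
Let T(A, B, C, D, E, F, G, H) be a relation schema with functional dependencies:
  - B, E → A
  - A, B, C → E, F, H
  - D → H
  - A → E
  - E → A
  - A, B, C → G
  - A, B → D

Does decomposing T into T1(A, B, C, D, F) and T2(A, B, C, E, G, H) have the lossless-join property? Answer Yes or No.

Yes

Common attributes: {A, B, C}; their closure is {A, B, C, D, E, F, G, H}.
T1 is contained in that closure, so T1 ∩ T2 → T1 holds and the join is lossless.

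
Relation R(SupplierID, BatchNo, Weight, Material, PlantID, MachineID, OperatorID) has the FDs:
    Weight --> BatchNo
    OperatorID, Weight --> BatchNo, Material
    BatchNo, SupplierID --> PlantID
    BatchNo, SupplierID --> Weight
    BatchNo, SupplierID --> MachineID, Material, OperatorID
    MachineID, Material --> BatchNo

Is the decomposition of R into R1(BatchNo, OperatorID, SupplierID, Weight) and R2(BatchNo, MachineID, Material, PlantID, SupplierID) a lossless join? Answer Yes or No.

Yes

Common attributes: {BatchNo, SupplierID}; their closure is {BatchNo, MachineID, Material, OperatorID, PlantID, SupplierID, Weight}.
Since R1 ⊆ {BatchNo, MachineID, Material, OperatorID, PlantID, SupplierID, Weight}, the intersection is a superkey of R1; the decomposition is lossless.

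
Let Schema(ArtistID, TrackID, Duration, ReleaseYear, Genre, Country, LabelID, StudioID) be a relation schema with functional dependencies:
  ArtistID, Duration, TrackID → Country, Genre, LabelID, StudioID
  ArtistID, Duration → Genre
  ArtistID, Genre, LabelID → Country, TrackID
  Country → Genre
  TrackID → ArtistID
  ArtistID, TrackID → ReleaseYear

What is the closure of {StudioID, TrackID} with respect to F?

{ArtistID, ReleaseYear, StudioID, TrackID}

Start with {StudioID, TrackID}.
TrackID → ArtistID applies; add {ArtistID} → now {ArtistID, StudioID, TrackID}.
ArtistID, TrackID → ReleaseYear applies; add {ReleaseYear} → now {ArtistID, ReleaseYear, StudioID, TrackID}.
No further FD applies.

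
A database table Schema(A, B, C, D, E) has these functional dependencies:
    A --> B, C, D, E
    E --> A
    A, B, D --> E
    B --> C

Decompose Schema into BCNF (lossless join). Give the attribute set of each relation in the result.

Candidate keys of the original relation: {A}, {E}.
Within {A, B, C, D, E}: {B}⁺ ∩ {A, B, C, D, E} = {B, C}, not the whole set, so B --> C violates BCNF; decompose into {B, C} and {A, B, D, E}.
{B, C} is in BCNF.
{A, B, D, E} is in BCNF.

{A, B, D, E}; {B, C}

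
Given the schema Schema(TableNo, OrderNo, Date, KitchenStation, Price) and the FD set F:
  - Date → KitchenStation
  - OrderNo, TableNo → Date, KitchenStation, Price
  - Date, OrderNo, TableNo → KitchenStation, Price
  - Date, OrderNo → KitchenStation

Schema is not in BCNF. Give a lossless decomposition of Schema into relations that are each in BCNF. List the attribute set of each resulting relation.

{Date, KitchenStation}; {Date, OrderNo, Price, TableNo}

Candidate key of the original relation: {OrderNo, TableNo}.
{Date, KitchenStation, OrderNo, Price, TableNo}: {Date} determines {Date, KitchenStation} here but is not a superkey — split on Date → KitchenStation, giving {Date, KitchenStation} and {Date, OrderNo, Price, TableNo}.
{Date, KitchenStation} is in BCNF.
{Date, OrderNo, Price, TableNo} is in BCNF.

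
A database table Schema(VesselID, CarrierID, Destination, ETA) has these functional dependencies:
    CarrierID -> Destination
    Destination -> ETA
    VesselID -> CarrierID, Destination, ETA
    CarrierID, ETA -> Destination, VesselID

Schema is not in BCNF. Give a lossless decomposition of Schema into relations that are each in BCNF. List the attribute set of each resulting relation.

{CarrierID, Destination, VesselID}; {Destination, ETA}

Candidate keys of the original relation: {CarrierID}, {VesselID}.
In {CarrierID, Destination, ETA, VesselID}, {Destination} is not a superkey ({Destination}⁺ restricted to this set is {Destination, ETA}), so split on Destination -> ETA into {Destination, ETA} and {CarrierID, Destination, VesselID}.
{Destination, ETA} has no BCNF violation.
{CarrierID, Destination, VesselID} has no BCNF violation.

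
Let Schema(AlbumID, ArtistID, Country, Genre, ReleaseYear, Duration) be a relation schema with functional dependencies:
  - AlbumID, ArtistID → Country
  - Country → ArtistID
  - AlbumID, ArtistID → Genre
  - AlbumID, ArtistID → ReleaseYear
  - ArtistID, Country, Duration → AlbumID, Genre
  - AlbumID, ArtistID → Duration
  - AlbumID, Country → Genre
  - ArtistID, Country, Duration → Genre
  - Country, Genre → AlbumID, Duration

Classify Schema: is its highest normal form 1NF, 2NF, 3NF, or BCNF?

Candidate keys: {AlbumID, ArtistID}, {AlbumID, Country}, {Country, Duration}, {Country, Genre}. Prime attributes: {AlbumID, ArtistID, Country, Duration, Genre}.
For Country → ArtistID we have {Country}⁺ = {ArtistID, Country}; {Country} is not a superkey, so BCNF fails.
Its right-hand attributes {ArtistID} are all prime, as are those of every other non-superkey FD — the relation is in 3NF.

3NF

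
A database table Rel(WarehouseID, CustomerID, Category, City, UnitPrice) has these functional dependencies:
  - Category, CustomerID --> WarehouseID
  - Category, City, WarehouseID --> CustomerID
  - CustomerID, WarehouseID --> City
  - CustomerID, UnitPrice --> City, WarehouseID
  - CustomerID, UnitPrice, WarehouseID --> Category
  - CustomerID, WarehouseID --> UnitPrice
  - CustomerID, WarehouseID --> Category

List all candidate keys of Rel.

{Category, City, WarehouseID}, {Category, CustomerID}, {CustomerID, UnitPrice}, {CustomerID, WarehouseID}

{Category, CustomerID} is a candidate key since {Category, CustomerID}⁺ = {Category, City, CustomerID, UnitPrice, WarehouseID} covers every attribute.
{CustomerID, UnitPrice} is a candidate key since {CustomerID, UnitPrice}⁺ = {Category, City, CustomerID, UnitPrice, WarehouseID} covers every attribute.
{CustomerID, WarehouseID} is a candidate key since {CustomerID, WarehouseID}⁺ = {Category, City, CustomerID, UnitPrice, WarehouseID} covers every attribute.
{Category, City, WarehouseID} is a candidate key since {Category, City, WarehouseID}⁺ = {Category, City, CustomerID, UnitPrice, WarehouseID} covers every attribute.
No proper subset of any of these is a key, and no other minimal superkey exists.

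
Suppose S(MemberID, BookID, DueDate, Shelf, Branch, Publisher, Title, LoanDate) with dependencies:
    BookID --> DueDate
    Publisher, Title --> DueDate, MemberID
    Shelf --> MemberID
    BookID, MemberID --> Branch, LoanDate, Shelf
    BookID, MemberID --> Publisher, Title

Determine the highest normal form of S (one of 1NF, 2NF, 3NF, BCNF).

1NF

Candidate keys: {BookID, MemberID}, {BookID, Publisher, Title}, {BookID, Shelf}. Prime attributes: {BookID, MemberID, Publisher, Shelf, Title}.
BookID --> DueDate breaks BCNF: {BookID}⁺ = {BookID, DueDate}, so {BookID} is not a superkey.
Because {DueDate} is non-prime and the left side of BookID --> DueDate is not a superkey, the relation is not in 3NF.
{BookID} is a proper subset of the key {BookID, MemberID}, and {BookID}⁺ contains the non-prime attribute {DueDate} — a partial dependency, so 2NF is violated.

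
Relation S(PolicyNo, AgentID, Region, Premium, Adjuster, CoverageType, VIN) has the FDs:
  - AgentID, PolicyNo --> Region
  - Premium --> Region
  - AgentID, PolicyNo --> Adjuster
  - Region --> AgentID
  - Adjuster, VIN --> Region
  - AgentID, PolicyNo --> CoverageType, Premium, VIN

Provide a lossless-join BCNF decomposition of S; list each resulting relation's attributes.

Candidate keys of the original relation: {Adjuster, PolicyNo, VIN}, {AgentID, PolicyNo}, {PolicyNo, Premium}, {PolicyNo, Region}.
{Adjuster, AgentID, CoverageType, PolicyNo, Premium, Region, VIN}: {Premium} determines {AgentID, Premium, Region} here but is not a superkey — split on Premium --> AgentID, Region, giving {AgentID, Premium, Region} and {Adjuster, CoverageType, PolicyNo, Premium, VIN}.
{AgentID, Premium, Region}: {Region} determines {AgentID, Region} here but is not a superkey — split on Region --> AgentID, giving {AgentID, Region} and {Premium, Region}.
{AgentID, Region} is in BCNF.
{Premium, Region} is in BCNF.
{Adjuster, CoverageType, PolicyNo, Premium, VIN} is in BCNF.

{Adjuster, CoverageType, PolicyNo, Premium, VIN}; {AgentID, Region}; {Premium, Region}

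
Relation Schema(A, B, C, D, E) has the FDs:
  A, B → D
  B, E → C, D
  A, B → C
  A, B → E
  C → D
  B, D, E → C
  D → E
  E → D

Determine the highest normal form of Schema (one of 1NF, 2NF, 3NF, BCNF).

Candidate key: {A, B}. Prime attributes: {A, B}.
For B, E → C, D we have {B, E}⁺ = {B, C, D, E}; {B, E} is not a superkey, so BCNF fails.
B, E → C, D determines the non-prime attributes {C, D} from a non-superkey — 3NF is violated.
No non-prime attribute depends on a proper subset of any candidate key, so 2NF holds.

2NF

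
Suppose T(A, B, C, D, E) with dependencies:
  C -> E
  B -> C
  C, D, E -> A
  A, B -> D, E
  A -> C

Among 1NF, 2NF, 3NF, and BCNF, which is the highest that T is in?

1NF

Candidate keys: {A, B}, {B, D}. Prime attributes: {A, B, D}.
For C -> E we have {C}⁺ = {C, E}; {C} is not a superkey, so BCNF fails.
C -> E determines the non-prime attribute {E} from a non-superkey — 3NF is violated.
Since {A} ⊂ {A, B} and {A}⁺ ⊇ {C, E} with {C, E} non-prime, there is a partial dependency; 2NF fails.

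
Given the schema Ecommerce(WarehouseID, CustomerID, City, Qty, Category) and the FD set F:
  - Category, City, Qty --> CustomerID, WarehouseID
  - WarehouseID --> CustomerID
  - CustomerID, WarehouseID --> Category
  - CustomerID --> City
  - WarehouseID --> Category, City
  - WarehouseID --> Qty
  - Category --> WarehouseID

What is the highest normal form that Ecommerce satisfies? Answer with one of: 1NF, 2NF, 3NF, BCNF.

Candidate keys: {Category}, {WarehouseID}. Prime attributes: {Category, WarehouseID}.
For CustomerID --> City we have {CustomerID}⁺ = {City, CustomerID}; {CustomerID} is not a superkey, so BCNF fails.
CustomerID --> City determines the non-prime attribute {City} from a non-superkey — 3NF is violated.
Every candidate key is a single attribute, so no partial dependency is possible; 2NF holds.

2NF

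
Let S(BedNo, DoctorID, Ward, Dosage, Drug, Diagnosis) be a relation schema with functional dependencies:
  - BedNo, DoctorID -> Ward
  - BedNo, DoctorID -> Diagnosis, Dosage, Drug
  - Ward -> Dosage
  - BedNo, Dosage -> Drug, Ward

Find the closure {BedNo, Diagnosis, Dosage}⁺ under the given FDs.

{BedNo, Diagnosis, Dosage, Drug, Ward}

Start with {BedNo, Diagnosis, Dosage}.
BedNo, Dosage -> Drug, Ward applies; add {Drug, Ward} → now {BedNo, Diagnosis, Dosage, Drug, Ward}.
No further FD applies.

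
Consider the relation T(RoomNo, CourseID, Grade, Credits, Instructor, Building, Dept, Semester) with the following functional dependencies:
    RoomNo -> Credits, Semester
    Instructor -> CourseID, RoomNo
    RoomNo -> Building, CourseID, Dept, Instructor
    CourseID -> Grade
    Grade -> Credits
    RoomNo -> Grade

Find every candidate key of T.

Closure of {Instructor} is {Building, CourseID, Credits, Dept, Grade, Instructor, RoomNo, Semester}, the whole schema; {Instructor} is a candidate key.
Closure of {RoomNo} is {Building, CourseID, Credits, Dept, Grade, Instructor, RoomNo, Semester}, the whole schema; {RoomNo} is a candidate key.
These are minimal and exhaustive — every other superkey contains one of them.

{Instructor}, {RoomNo}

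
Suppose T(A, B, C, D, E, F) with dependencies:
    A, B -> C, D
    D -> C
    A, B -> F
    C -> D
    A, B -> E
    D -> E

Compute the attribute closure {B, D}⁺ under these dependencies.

{B, C, D, E}

Start with {B, D}.
D -> C applies; add {C} → now {B, C, D}.
D -> E applies; add {E} → now {B, C, D, E}.
No further FD applies.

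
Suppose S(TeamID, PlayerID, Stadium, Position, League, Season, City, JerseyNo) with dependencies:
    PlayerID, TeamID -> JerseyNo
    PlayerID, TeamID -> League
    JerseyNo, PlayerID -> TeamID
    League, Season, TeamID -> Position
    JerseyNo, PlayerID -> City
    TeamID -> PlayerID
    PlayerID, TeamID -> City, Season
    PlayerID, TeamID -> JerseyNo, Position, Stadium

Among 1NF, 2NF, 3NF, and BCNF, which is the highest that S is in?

BCNF

Candidate keys: {JerseyNo, PlayerID}, {TeamID}. Prime attributes: {JerseyNo, PlayerID, TeamID}.
Each dependency's left side is a superkey — BCNF holds.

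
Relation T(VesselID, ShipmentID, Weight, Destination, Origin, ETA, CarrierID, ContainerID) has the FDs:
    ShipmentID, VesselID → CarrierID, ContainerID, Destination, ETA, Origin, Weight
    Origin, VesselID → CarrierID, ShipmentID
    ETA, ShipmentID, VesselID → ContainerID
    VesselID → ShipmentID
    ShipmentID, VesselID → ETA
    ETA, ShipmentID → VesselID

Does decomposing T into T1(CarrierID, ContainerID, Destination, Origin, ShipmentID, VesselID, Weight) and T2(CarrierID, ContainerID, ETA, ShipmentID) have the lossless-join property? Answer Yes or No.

No

The shared attributes are {CarrierID, ContainerID, ShipmentID} and {CarrierID, ContainerID, ShipmentID}⁺ = {CarrierID, ContainerID, ShipmentID}.
T1 ⊄ {CarrierID, ContainerID, ShipmentID} and T2 ⊄ {CarrierID, ContainerID, ShipmentID}, so the split is lossy.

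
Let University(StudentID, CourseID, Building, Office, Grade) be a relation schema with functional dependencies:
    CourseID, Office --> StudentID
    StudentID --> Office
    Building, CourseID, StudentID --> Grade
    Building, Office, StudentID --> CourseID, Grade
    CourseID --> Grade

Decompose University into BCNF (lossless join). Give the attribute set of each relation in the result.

Candidate keys of the original relation: {Building, CourseID, Office}, {Building, StudentID}.
In {Building, CourseID, Grade, Office, StudentID}, {CourseID, Office} is not a superkey ({CourseID, Office}⁺ restricted to this set is {CourseID, Grade, Office, StudentID}), so split on CourseID, Office --> Grade, StudentID into {CourseID, Grade, Office, StudentID} and {Building, CourseID, Office}.
In {CourseID, Grade, Office, StudentID}, {StudentID} is not a superkey ({StudentID}⁺ restricted to this set is {Office, StudentID}), so split on StudentID --> Office into {Office, StudentID} and {CourseID, Grade, StudentID}.
{Office, StudentID}: every determinant is a superkey — BCNF.
In {CourseID, Grade, StudentID}, {CourseID} is not a superkey ({CourseID}⁺ restricted to this set is {CourseID, Grade}), so split on CourseID --> Grade into {CourseID, Grade} and {CourseID, StudentID}.
{CourseID, Grade}: every determinant is a superkey — BCNF.
{CourseID, StudentID}: every determinant is a superkey — BCNF.
{Building, CourseID, Office}: every determinant is a superkey — BCNF.

{Building, CourseID, Office}; {CourseID, Grade}; {CourseID, StudentID}; {Office, StudentID}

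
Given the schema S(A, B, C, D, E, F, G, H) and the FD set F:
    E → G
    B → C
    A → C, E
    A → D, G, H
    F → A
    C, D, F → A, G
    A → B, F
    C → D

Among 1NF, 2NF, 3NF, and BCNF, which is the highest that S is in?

Candidate keys: {A}, {F}. Prime attributes: {A, F}.
E → G: {E}⁺ = {E, G}, which is not all of the attributes, so the left side is not a superkey — BCNF is violated.
E → G has non-prime {G} on the right and a non-superkey on the left, so 3NF fails.
Every candidate key is a single attribute, so no partial dependency is possible; 2NF holds.

2NF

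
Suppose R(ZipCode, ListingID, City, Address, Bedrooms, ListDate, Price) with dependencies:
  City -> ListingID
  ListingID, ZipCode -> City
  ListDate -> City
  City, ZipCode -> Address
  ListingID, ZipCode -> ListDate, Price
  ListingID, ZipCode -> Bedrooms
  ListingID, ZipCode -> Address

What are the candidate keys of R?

No FD produces {ZipCode}, so it must be in every candidate key.
{City, ZipCode} is a candidate key since {City, ZipCode}⁺ = {Address, Bedrooms, City, ListDate, ListingID, Price, ZipCode} covers every attribute.
{ListDate, ZipCode} is a candidate key since {ListDate, ZipCode}⁺ = {Address, Bedrooms, City, ListDate, ListingID, Price, ZipCode} covers every attribute.
{ListingID, ZipCode} is a candidate key since {ListingID, ZipCode}⁺ = {Address, Bedrooms, City, ListDate, ListingID, Price, ZipCode} covers every attribute.
No proper subset of any of these is a key, and no other minimal superkey exists.

{City, ZipCode}, {ListDate, ZipCode}, {ListingID, ZipCode}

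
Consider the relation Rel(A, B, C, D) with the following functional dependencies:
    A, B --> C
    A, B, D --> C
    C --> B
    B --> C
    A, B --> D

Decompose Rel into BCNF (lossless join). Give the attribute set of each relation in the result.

{A, C, D}; {B, C}

Candidate keys of the original relation: {A, B}, {A, C}.
{A, B, C, D}: {C} determines {B, C} here but is not a superkey — split on C --> B, giving {B, C} and {A, C, D}.
{B, C} has no BCNF violation.
{A, C, D} has no BCNF violation.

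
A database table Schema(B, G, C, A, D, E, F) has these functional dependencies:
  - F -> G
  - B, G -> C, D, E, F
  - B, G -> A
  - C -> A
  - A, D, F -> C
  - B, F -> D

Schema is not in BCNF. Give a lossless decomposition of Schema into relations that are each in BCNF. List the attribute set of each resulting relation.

Candidate keys of the original relation: {B, F}, {B, G}.
{A, B, C, D, E, F, G}: {F} determines {F, G} here but is not a superkey — split on F -> G, giving {F, G} and {A, B, C, D, E, F}.
{F, G} is in BCNF.
{A, B, C, D, E, F}: {C} determines {A, C} here but is not a superkey — split on C -> A, giving {A, C} and {B, C, D, E, F}.
{A, C} is in BCNF.
{B, C, D, E, F} is in BCNF.

{A, C}; {B, C, D, E, F}; {F, G}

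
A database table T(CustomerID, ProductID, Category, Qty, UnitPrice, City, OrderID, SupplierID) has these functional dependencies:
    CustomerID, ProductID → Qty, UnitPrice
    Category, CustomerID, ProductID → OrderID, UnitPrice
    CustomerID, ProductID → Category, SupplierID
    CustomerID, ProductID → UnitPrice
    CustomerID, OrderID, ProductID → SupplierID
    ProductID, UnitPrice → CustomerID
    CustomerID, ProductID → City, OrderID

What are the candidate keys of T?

{CustomerID, ProductID}, {ProductID, UnitPrice}

{ProductID} never appears on the right of any FD, so every key must include it.
Closure of {CustomerID, ProductID} is {Category, City, CustomerID, OrderID, ProductID, Qty, SupplierID, UnitPrice}, the whole schema; {CustomerID, ProductID} is a candidate key.
Closure of {ProductID, UnitPrice} is {Category, City, CustomerID, OrderID, ProductID, Qty, SupplierID, UnitPrice}, the whole schema; {ProductID, UnitPrice} is a candidate key.
Any other superkey properly contains one of these, so there are no further candidate keys.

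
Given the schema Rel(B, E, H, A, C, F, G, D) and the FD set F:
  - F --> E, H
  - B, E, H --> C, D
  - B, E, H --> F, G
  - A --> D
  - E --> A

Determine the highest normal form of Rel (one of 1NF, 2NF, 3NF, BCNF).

1NF

Candidate keys: {B, E, H}, {B, F}. Prime attributes: {B, E, F, H}.
F --> E, H: {F}⁺ = {A, D, E, F, H}, which is not all of the attributes, so the left side is not a superkey — BCNF is violated.
A --> D has non-prime {D} on the right and a non-superkey on the left, so 3NF fails.
Since {F} ⊂ {B, F} and {F}⁺ ⊇ {A, D} with {A, D} non-prime, there is a partial dependency; 2NF fails.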